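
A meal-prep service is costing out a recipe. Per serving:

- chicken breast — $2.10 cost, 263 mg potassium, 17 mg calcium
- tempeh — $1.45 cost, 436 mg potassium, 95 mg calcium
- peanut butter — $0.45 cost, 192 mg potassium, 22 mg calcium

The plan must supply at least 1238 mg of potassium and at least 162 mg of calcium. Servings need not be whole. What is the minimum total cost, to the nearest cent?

$3.09

With two linear requirements the optimum uses one or two foods; enumerate the corners.
chicken breast only: max(1238/263, 162/17) = 9.529 servings → $20.01.
tempeh only: max(1238/436, 162/95) = 2.839 servings → $4.12.
peanut butter only: max(1238/192, 162/22) = 7.364 servings → $3.31.
chicken breast + tempeh with both tight: 2.673 servings and 1.227 servings → $7.39.
chicken breast + peanut butter: the both-tight solution has a negative serving — not a feasible corner.
tempeh + peanut butter with both tight: 0.4473 servings and 5.432 servings → $3.09.
Cheapest feasible corner: $3.09.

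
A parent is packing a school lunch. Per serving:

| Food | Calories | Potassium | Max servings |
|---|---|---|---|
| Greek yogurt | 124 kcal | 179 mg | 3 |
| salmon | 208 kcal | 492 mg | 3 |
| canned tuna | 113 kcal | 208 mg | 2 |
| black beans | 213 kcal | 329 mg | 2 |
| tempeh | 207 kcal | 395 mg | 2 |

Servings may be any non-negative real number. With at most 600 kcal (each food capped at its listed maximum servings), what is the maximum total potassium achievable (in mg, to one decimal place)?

1419.2 mg

Potassium per kcal: salmon 2.365, tempeh 1.908, canned tuna 1.841, black beans 1.545, Greek yogurt 1.444.
Take 2.885 servings of salmon: uses 600 kcal, +1419.2 mg potassium (running total 1419.2 mg).
Filling greedily by potassium-per-kcal is optimal for one linear limit, giving 1419.2 mg.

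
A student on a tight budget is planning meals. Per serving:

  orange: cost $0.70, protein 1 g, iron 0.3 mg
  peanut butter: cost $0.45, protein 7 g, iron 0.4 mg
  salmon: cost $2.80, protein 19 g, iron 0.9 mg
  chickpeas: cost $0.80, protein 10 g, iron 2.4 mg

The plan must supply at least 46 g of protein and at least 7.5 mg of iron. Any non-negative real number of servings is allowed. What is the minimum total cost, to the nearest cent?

Two binding constraints pin down two serving amounts, so the optimal mix uses at most two foods. The candidates are each food alone (scaled to the tighter of protein/iron) and each pair with both constraints tight.
orange only: max(46/1, 7.5/0.3) = 46 servings → $32.20.
peanut butter only: max(46/7, 7.5/0.4) = 18.75 servings → $8.44.
salmon only: max(46/19, 7.5/0.9) = 8.333 servings → $23.33.
chickpeas only: max(46/10, 7.5/2.4) = 4.6 servings → $3.68.
orange + peanut butter with both tight: 20.06 servings and 3.706 servings → $15.71.
orange + salmon with both tight: 21.06 servings and 1.312 servings → $18.42.
orange + chickpeas: the both-tight solution has a negative serving — not a feasible corner.
peanut butter + salmon: intersection lies outside the first quadrant.
peanut butter + chickpeas with both tight: 2.766 servings and 2.664 servings → $3.38.
salmon + chickpeas with both tight: 0.9672 servings and 2.762 servings → $4.92.
The minimum over all feasible corners is $3.38.

$3.38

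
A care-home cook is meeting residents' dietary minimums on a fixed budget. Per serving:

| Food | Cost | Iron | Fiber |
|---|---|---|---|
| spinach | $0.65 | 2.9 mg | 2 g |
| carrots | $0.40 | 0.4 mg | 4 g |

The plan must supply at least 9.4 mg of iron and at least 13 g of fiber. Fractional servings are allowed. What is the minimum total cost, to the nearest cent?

$2.65

Check every corner: each single food scaled to meet both minima, and each pair solved so both constraints bind.
spinach only: max(9.4/2.9, 13/2) = 6.5 servings → $4.22.
carrots only: max(9.4/0.4, 13/4) = 23.5 servings → $9.40.
spinach + carrots with both tight: 3 servings and 1.75 servings → $2.65.
Cheapest feasible corner: $2.65.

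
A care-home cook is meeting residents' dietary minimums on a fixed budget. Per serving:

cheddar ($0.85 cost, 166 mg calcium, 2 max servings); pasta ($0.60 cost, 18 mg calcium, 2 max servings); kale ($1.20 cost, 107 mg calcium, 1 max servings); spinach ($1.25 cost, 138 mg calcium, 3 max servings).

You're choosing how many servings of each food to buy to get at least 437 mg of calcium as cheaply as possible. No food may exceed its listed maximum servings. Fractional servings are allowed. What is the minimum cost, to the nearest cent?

Cost per mg of calcium: cheddar $0.0051, spinach $0.0091, kale $0.0112, pasta $0.0333.
Take 2 servings of cheddar: +332.0 mg calcium for $1.70 (total $1.70, still need 105.0 mg).
Take 0.7609 servings of spinach: +105.0 mg calcium for $0.95 (total $2.65, still need 0.0 mg).
Filling from the cheapest source first is optimal under one linear minimum: $2.65.

$2.65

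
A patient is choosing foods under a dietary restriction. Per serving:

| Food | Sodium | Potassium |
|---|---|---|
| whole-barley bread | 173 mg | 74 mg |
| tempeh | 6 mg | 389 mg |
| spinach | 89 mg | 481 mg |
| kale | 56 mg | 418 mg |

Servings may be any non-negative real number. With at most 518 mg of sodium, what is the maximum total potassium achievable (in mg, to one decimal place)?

Potassium per mg sodium: tempeh 64.83, kale 7.464, spinach 5.404, whole-barley bread 0.4277.
With no serving limits, spend the whole sodium allowance on tempeh: 518 mg / 6 mg × 389 mg = 33583.7 mg.

33583.7 mg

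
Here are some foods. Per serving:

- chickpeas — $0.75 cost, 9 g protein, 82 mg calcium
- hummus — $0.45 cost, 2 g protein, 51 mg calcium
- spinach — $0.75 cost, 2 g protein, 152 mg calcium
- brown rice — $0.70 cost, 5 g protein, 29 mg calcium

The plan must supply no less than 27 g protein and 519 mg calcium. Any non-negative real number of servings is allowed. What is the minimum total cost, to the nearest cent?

With two linear requirements the optimum uses one or two foods; enumerate the corners.
chickpeas only: max(27/9, 519/82) = 6.329 servings → $4.75.
hummus only: max(27/2, 519/51) = 13.5 servings → $6.08.
spinach only: max(27/2, 519/152) = 13.5 servings → $10.12.
brown rice only: max(27/5, 519/29) = 17.9 servings → $12.53.
chickpeas + hummus with both tight: 1.149 servings and 8.329 servings → $4.61.
chickpeas + spinach with both tight: 2.547 servings and 2.041 servings → $3.44.
chickpeas + brown rice: intersection lies outside the first quadrant.
hummus + spinach: the both-tight solution has a negative serving — not a feasible corner.
hummus + brown rice with both tight: 9.198 servings and 1.721 servings → $5.34.
spinach + brown rice with both tight: 2.581 servings and 4.368 servings → $4.99.
Cheapest feasible corner: $3.44.

$3.44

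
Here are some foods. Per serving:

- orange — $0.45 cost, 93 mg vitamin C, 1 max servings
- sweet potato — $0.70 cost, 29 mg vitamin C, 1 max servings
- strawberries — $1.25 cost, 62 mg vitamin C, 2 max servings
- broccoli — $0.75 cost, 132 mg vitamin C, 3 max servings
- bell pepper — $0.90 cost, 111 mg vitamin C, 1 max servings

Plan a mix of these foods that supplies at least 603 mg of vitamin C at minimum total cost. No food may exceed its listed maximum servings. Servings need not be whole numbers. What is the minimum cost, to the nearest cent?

$3.66

Cost per mg of vitamin C: orange $0.0048, broccoli $0.0057, bell pepper $0.0081, strawberries $0.0202, sweet potato $0.0241.
Take 1 serving of orange: +93.0 mg vitamin C for $0.45 (total $0.45, still need 510.0 mg).
Take 3 servings of broccoli: +396.0 mg vitamin C for $2.25 (total $2.70, still need 114.0 mg).
Take 1 serving of bell pepper: +111.0 mg vitamin C for $0.90 (total $3.60, still need 3.0 mg).
Take 0.04839 servings of strawberries: +3.0 mg vitamin C for $0.06 (total $3.66, still need 0.0 mg).
Filling from the cheapest source first is optimal under one linear minimum: $3.66.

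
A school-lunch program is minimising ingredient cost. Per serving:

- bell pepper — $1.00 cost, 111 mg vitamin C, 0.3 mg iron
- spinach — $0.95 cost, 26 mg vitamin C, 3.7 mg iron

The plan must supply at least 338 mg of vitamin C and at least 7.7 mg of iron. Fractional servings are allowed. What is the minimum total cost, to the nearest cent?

The cheapest plan sits at a corner of the feasible region — with two constraints it uses at most two foods.
bell pepper only: max(338/111, 7.7/0.3) = 25.67 servings → $25.67.
spinach only: max(338/26, 7.7/3.7) = 13 servings → $12.35.
bell pepper + spinach with both tight: 2.607 servings and 1.87 servings → $4.38.
The minimum over all feasible corners is $4.38.

$4.38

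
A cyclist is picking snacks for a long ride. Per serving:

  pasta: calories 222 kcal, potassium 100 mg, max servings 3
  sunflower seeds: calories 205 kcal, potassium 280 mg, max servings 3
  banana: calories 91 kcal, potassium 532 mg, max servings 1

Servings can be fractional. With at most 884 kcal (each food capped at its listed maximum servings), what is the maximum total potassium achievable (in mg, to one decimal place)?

Potassium per kcal: banana 5.846, sunflower seeds 1.366, pasta 0.4505.
Take 1 serving of banana: uses 91 kcal, +532.0 mg potassium (running total 532.0 mg).
Take 3 servings of sunflower seeds: uses 615 kcal, +840.0 mg potassium (running total 1372.0 mg).
Take 0.8018 servings of pasta: uses 178 kcal, +80.2 mg potassium (running total 1452.2 mg).
Filling greedily by potassium-per-kcal is optimal for one linear limit, giving 1452.2 mg.

1452.2 mg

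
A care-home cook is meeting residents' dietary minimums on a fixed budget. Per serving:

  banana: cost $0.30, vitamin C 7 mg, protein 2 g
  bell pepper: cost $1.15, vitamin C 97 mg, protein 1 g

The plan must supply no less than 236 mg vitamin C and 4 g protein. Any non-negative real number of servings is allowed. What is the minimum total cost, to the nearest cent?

$2.97

With two linear requirements the optimum uses one or two foods; enumerate the corners.
banana only: max(236/7, 4/2) = 33.71 servings → $10.11.
bell pepper only: max(236/97, 4/1) = 4 servings → $4.60.
banana + bell pepper with both tight: 0.8128 servings and 2.374 servings → $2.97.
So the least-cost plan costs $2.97.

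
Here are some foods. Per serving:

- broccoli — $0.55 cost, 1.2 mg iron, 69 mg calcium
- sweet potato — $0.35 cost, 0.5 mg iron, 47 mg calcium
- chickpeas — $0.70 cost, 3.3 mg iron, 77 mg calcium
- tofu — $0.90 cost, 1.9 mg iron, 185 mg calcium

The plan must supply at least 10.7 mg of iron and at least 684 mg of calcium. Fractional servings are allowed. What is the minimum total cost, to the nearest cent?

broccoli only: max(10.7/1.2, 684/69) = 9.913 servings → $5.45.
sweet potato only: max(10.7/0.5, 684/47) = 21.4 servings → $7.49.
chickpeas only: max(10.7/3.3, 684/77) = 8.883 servings → $6.22.
tofu only: max(10.7/1.9, 684/185) = 5.632 servings → $5.07.
broccoli + sweet potato with both tight: 7.347 servings and 3.767 servings → $5.36.
broccoli + chickpeas with both targets exact would need a negative amount; discard.
broccoli + tofu with both tight: 7.48 servings and 0.9076 servings → $4.93.
sweet potato + chickpeas with both tight: 12.29 servings and 1.38 servings → $5.27.
sweet potato + tofu with both targets exact would need a negative amount; discard.
chickpeas + tofu with both tight: 1.465 servings and 3.088 servings → $3.80.
The minimum over all feasible corners is $3.80.

$3.80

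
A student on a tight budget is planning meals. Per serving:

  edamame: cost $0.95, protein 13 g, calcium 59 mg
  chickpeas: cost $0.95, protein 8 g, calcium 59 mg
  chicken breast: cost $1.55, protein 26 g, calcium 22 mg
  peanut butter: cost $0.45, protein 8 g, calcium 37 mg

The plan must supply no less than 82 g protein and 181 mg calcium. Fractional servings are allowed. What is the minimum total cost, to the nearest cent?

Check every corner: each single food scaled to meet both minima, and each pair solved so both constraints bind.
edamame only: max(82/13, 181/59) = 6.308 servings → $5.99.
chickpeas only: max(82/8, 181/59) = 10.25 servings → $9.74.
chicken breast only: max(82/26, 181/22) = 8.227 servings → $12.75.
peanut butter only: max(82/8, 181/37) = 10.25 servings → $4.61.
edamame + chickpeas with both targets exact would need a negative amount; discard.
edamame + chicken breast with both tight: 2.325 servings and 1.991 servings → $5.30.
edamame + peanut butter: the both-tight solution has a negative serving — not a feasible corner.
chickpeas + chicken breast with both tight: 2.137 servings and 2.496 servings → $5.90.
chickpeas + peanut butter: the both-tight solution has a negative serving — not a feasible corner.
chicken breast + peanut butter with both tight: 2.018 servings and 3.692 servings → $4.79.
Cheapest feasible corner: $4.61.

$4.61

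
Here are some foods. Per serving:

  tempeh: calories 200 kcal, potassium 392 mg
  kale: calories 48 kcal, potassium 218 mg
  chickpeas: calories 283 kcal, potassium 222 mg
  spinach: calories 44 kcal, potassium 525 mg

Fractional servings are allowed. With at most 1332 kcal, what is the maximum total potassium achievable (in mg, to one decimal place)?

Potassium per kcal: spinach 11.93, kale 4.542, tempeh 1.96, chickpeas 0.7845.
With no serving limits, spend the whole calories allowance on spinach: 1332 kcal / 44 kcal × 525 mg = 15893.2 mg.

15893.2 mg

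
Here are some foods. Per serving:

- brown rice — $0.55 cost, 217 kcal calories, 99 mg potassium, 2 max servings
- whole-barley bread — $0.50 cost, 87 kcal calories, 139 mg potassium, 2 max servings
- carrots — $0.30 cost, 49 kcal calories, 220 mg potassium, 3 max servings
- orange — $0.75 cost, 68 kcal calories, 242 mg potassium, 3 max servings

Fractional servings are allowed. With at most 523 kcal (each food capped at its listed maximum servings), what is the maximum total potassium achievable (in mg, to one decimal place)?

Potassium per kcal: carrots 4.49, orange 3.559, whole-barley bread 1.598, brown rice 0.4562.
Take 3 servings of carrots: uses 147 kcal, +660.0 mg potassium (running total 660.0 mg).
Take 3 servings of orange: uses 204 kcal, +726.0 mg potassium (running total 1386.0 mg).
Take 1.977 servings of whole-barley bread: uses 172 kcal, +274.8 mg potassium (running total 1660.8 mg).
Greedy by best ratio exhausts the calories allowance optimally: 1660.8 mg.

1660.8 mg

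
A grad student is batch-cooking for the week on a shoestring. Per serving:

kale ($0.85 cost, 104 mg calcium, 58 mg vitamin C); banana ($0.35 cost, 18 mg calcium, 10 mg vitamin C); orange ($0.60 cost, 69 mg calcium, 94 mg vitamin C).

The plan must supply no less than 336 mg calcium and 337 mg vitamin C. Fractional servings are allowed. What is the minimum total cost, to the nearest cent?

Two binding constraints pin down two serving amounts, so the optimal mix uses at most two foods. The candidates are each food alone (scaled to the tighter of calcium/vitamin C) and each pair with both constraints tight.
kale only: max(336/104, 337/58) = 5.81 servings → $4.94.
banana only: max(336/18, 337/10) = 33.7 servings → $11.79.
orange only: max(336/69, 337/94) = 4.87 servings → $2.92.
kale + banana with both targets exact would need a negative amount; discard.
kale + orange with both tight: 1.443 servings and 2.695 servings → $2.84.
banana + orange with both tight: 8.314 servings and 2.701 servings → $4.53.
So the least-cost plan costs $2.84.

$2.84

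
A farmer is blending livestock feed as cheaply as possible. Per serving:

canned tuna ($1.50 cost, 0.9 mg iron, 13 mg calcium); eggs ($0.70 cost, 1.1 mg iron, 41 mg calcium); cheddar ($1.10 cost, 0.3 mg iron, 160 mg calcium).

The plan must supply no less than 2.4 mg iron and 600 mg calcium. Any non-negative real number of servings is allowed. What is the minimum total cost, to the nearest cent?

The cheapest plan sits at a corner of the feasible region — with two constraints it uses at most two foods.
canned tuna only: max(2.4/0.9, 600/13) = 46.15 servings → $69.23.
eggs only: max(2.4/1.1, 600/41) = 14.63 servings → $10.24.
cheddar only: max(2.4/0.3, 600/160) = 8 servings → $8.80.
canned tuna + eggs with both targets exact would need a negative amount; discard.
canned tuna + cheddar with both tight: 1.456 servings and 3.632 servings → $6.18.
eggs + cheddar with both tight: 1.246 servings and 3.431 servings → $4.65.
So the least-cost plan costs $4.65.

$4.65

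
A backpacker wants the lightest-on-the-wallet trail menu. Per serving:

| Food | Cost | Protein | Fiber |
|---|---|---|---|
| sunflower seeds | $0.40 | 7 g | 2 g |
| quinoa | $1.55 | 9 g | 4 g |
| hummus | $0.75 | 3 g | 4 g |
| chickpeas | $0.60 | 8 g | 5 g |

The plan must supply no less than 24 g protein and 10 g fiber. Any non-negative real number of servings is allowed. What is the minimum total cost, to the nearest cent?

$1.54

Check every corner: each single food scaled to meet both minima, and each pair solved so both constraints bind.
sunflower seeds only: max(24/7, 10/2) = 5 servings → $2.00.
quinoa only: max(24/9, 10/4) = 2.667 servings → $4.13.
hummus only: max(24/3, 10/4) = 8 servings → $6.00.
chickpeas only: max(24/8, 10/5) = 3 servings → $1.80.
sunflower seeds + quinoa with both tight: 0.6 servings and 2.2 servings → $3.65.
sunflower seeds + hummus with both tight: 3 servings and 1 serving → $1.95.
sunflower seeds + chickpeas with both tight: 2.105 servings and 1.158 servings → $1.54.
quinoa + hummus: the both-tight solution has a negative serving — not a feasible corner.
quinoa + chickpeas: the both-tight solution has a negative serving — not a feasible corner.
hummus + chickpeas: the both-tight solution has a negative serving — not a feasible corner.
The minimum over all feasible corners is $1.54.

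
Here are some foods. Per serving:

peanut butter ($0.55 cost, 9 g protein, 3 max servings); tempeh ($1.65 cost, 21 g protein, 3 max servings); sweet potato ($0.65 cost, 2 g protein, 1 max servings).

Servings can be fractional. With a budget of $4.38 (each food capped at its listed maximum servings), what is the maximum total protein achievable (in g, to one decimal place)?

61.7 g

Protein per dollar: peanut butter 16.36, tempeh 12.73, sweet potato 3.077.
Take 3 servings of peanut butter: spends $1.65, +27.0 g protein (running total 27.0 g).
Take 1.655 servings of tempeh: spends $2.73, +34.7 g protein (running total 61.7 g).
Greedy by best ratio exhausts the cost allowance optimally: 61.7 g.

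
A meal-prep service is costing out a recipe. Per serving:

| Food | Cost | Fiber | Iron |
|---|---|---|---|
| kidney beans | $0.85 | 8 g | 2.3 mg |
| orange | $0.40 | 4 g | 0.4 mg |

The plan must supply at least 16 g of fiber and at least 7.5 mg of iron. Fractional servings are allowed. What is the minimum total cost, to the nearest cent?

A basic optimal solution has at most two foods positive. Try each food alone and each pair with both targets met exactly.
kidney beans only: max(16/8, 7.5/2.3) = 3.261 servings → $2.77.
orange only: max(16/4, 7.5/0.4) = 18.75 servings → $7.50.
kidney beans + orange: the both-tight solution has a negative serving — not a feasible corner.
The minimum over all feasible corners is $2.77.

$2.77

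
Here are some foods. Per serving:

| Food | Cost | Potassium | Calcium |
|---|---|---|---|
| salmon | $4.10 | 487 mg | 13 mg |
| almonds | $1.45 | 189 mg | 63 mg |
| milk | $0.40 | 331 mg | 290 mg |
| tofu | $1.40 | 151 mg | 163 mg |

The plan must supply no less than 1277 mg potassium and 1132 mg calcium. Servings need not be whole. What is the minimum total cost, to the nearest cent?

$1.56

salmon only: max(1277/487, 1132/13) = 87.08 servings → $357.02.
almonds only: max(1277/189, 1132/63) = 17.97 servings → $26.05.
milk only: max(1277/331, 1132/290) = 3.903 servings → $1.56.
tofu only: max(1277/151, 1132/163) = 8.457 servings → $11.84.
salmon + almonds: the both-tight solution has a negative serving — not a feasible corner.
salmon + milk: intersection lies outside the first quadrant.
salmon + tofu with both tight: 0.4808 servings and 6.906 servings → $11.64.
almonds + milk: intersection lies outside the first quadrant.
almonds + tofu with both tight: 1.748 servings and 6.269 servings → $11.31.
milk + tofu with both tight: 3.662 servings and 0.4292 servings → $2.07.
So the least-cost plan costs $1.56.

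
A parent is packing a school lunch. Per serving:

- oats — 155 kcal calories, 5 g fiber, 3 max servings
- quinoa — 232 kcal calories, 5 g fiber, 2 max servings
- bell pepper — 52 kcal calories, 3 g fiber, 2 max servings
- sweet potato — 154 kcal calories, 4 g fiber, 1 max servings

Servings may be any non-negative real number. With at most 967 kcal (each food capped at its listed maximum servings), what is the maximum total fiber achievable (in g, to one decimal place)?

Fiber per kcal: bell pepper 0.05769, oats 0.03226, sweet potato 0.02597, quinoa 0.02155.
Take 2 servings of bell pepper: uses 104 kcal, +6.0 g fiber (running total 6.0 g).
Take 3 servings of oats: uses 465 kcal, +15.0 g fiber (running total 21.0 g).
Take 1 serving of sweet potato: uses 154 kcal, +4.0 g fiber (running total 25.0 g).
Take 1.052 servings of quinoa: uses 244 kcal, +5.3 g fiber (running total 30.3 g).
Greedy by best ratio exhausts the calories allowance optimally: 30.3 g.

30.3 g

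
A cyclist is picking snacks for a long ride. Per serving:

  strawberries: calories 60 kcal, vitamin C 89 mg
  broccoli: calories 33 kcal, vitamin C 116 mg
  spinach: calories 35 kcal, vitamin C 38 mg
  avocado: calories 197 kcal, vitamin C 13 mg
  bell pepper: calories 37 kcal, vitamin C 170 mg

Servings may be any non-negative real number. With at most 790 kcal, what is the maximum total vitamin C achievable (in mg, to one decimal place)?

3629.7 mg

Vitamin C per kcal: bell pepper 4.595, broccoli 3.515, strawberries 1.483, spinach 1.086, avocado 0.06599.
With no serving limits, spend the whole calories allowance on bell pepper: 790 kcal / 37 kcal × 170 mg = 3629.7 mg.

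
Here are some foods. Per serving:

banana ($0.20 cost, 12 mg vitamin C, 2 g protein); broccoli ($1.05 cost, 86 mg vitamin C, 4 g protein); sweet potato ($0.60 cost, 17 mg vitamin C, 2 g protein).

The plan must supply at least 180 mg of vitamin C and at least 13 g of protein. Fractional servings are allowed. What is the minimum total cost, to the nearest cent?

The cheapest plan sits at a corner of the feasible region — with two constraints it uses at most two foods.
banana only: max(180/12, 13/2) = 15 servings → $3.00.
broccoli only: max(180/86, 13/4) = 3.25 servings → $3.41.
sweet potato only: max(180/17, 13/2) = 10.59 servings → $6.35.
banana + broccoli with both tight: 3.21 servings and 1.645 servings → $2.37.
banana + sweet potato: intersection lies outside the first quadrant.
broccoli + sweet potato with both tight: 1.337 servings and 3.827 servings → $3.70.
The minimum over all feasible corners is $2.37.

$2.37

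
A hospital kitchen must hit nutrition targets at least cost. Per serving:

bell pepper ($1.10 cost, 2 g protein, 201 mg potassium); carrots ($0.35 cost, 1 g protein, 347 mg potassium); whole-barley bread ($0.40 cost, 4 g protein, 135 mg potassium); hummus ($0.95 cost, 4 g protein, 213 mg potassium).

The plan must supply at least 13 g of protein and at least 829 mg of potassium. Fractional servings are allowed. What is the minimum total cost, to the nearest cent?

Two binding constraints pin down two serving amounts, so the optimal mix uses at most two foods. The candidates are each food alone (scaled to the tighter of protein/potassium) and each pair with both constraints tight.
bell pepper only: max(13/2, 829/201) = 6.5 servings → $7.15.
carrots only: max(13/1, 829/347) = 13 servings → $4.55.
whole-barley bread only: max(13/4, 829/135) = 6.141 servings → $2.46.
hummus only: max(13/4, 829/213) = 3.892 servings → $3.70.
bell pepper + carrots: the both-tight solution has a negative serving — not a feasible corner.
bell pepper + whole-barley bread with both tight: 2.923 servings and 1.788 servings → $3.93.
bell pepper + hummus with both tight: 1.447 servings and 2.526 servings → $3.99.
carrots + whole-barley bread with both tight: 1.246 servings and 2.939 servings → $1.61.
carrots + hummus with both tight: 0.4655 servings and 3.134 servings → $3.14.
whole-barley bread + hummus: intersection lies outside the first quadrant.
Cheapest feasible corner: $1.61.

$1.61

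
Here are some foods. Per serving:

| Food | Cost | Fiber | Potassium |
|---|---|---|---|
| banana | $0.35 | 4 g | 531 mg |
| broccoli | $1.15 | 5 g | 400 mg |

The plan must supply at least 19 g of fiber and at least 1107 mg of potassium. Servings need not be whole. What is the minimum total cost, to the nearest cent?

$1.66

Compare the cost at each extreme point of the feasible region.
banana only: max(19/4, 1107/531) = 4.75 servings → $1.66.
broccoli only: max(19/5, 1107/400) = 3.8 servings → $4.37.
banana + broccoli: intersection lies outside the first quadrant.
The minimum over all feasible corners is $1.66.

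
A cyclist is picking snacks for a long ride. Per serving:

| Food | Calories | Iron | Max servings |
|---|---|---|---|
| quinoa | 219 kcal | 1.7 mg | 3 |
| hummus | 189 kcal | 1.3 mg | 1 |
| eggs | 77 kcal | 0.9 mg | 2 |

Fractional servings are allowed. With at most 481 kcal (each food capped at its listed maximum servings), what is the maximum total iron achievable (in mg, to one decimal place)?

4.3 mg

Iron per kcal: eggs 0.01169, quinoa 0.007763, hummus 0.006878.
Take 2 servings of eggs: uses 154 kcal, +1.8 mg iron (running total 1.8 mg).
Take 1.493 servings of quinoa: uses 327 kcal, +2.5 mg iron (running total 4.3 mg).
Filling greedily by iron-per-kcal is optimal for one linear limit, giving 4.3 mg.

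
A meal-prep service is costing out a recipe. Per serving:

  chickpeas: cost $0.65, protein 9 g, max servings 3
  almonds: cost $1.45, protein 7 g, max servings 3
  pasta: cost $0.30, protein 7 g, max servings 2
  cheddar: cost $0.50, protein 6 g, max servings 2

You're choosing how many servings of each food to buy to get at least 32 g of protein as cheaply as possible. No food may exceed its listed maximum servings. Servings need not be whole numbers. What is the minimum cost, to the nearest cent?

$1.90

Cost per g of protein: pasta $0.0429, chickpeas $0.0722, cheddar $0.0833, almonds $0.2071.
Take 2 servings of pasta: +14.0 g protein for $0.60 (total $0.60, still need 18.0 g).
Take 2 servings of chickpeas: +18.0 g protein for $1.30 (total $1.90, still need 0.0 g).
Greedy by cheapest-per-g is optimal for a single linear constraint, so the minimum cost is $1.90.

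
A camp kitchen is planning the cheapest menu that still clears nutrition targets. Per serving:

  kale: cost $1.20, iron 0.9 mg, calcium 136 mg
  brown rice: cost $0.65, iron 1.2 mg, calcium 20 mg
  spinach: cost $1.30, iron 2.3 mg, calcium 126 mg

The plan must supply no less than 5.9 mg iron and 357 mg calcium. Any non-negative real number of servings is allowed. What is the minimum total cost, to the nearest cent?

At the optimum either one food covers both requirements or two foods hit both targets exactly; no other combination can be cheaper.
kale only: max(5.9/0.9, 357/136) = 6.556 servings → $7.87.
brown rice only: max(5.9/1.2, 357/20) = 17.85 servings → $11.60.
spinach only: max(5.9/2.3, 357/126) = 2.833 servings → $3.68.
kale + brown rice with both tight: 2.138 servings and 3.313 servings → $4.72.
kale + spinach with both tight: 0.3897 servings and 2.413 servings → $3.60.
brown rice + spinach: the both-tight solution has a negative serving — not a feasible corner.
Cheapest feasible corner: $3.60.

$3.60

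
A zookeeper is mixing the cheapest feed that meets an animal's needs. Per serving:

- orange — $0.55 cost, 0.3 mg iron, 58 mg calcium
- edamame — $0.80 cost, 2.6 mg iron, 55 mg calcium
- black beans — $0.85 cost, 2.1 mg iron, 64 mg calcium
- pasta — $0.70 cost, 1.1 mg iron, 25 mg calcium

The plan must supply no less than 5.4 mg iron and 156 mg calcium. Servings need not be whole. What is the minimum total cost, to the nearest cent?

For a min-cost LP with two ≥-constraints, a basic feasible solution has at most two positive variables.
orange only: max(5.4/0.3, 156/58) = 18 servings → $9.90.
edamame only: max(5.4/2.6, 156/55) = 2.836 servings → $2.27.
black beans only: max(5.4/2.1, 156/64) = 2.571 servings → $2.19.
pasta only: max(5.4/1.1, 156/25) = 6.24 servings → $4.37.
orange + edamame with both tight: 0.8086 servings and 1.984 servings → $2.03.
orange + black beans: intersection lies outside the first quadrant.
orange + pasta with both tight: 0.6501 servings and 4.732 servings → $3.67.
edamame + black beans with both tight: 0.3536 servings and 2.134 servings → $2.10.
edamame + pasta: intersection lies outside the first quadrant.
black beans + pasta with both tight: 2.045 servings and 1.006 servings → $2.44.
So the least-cost plan costs $2.03.

$2.03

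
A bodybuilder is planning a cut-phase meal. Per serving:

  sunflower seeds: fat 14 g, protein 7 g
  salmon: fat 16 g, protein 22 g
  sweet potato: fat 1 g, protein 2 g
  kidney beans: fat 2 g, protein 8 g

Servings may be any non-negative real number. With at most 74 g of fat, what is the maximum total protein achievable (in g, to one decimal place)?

Protein per g fat: kidney beans 4, sweet potato 2, salmon 1.375, sunflower seeds 0.5.
With no serving limits, spend the whole fat allowance on kidney beans: 74 g / 2 g × 8 g = 296.0 g.

296.0 g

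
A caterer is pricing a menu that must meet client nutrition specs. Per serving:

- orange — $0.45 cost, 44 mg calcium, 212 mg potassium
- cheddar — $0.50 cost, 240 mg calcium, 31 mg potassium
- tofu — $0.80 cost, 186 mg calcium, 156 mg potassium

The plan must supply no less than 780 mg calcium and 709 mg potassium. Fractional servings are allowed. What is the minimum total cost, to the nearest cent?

$2.68

With two linear requirements the optimum uses one or two foods; enumerate the corners.
orange only: max(780/44, 709/212) = 17.73 servings → $7.98.
cheddar only: max(780/240, 709/31) = 22.87 servings → $11.44.
tofu only: max(780/186, 709/156) = 4.545 servings → $3.64.
orange + cheddar with both tight: 2.948 servings and 2.71 servings → $2.68.
orange + tofu with both tight: 0.313 servings and 4.12 servings → $3.44.
cheddar + tofu: intersection lies outside the first quadrant.
So the least-cost plan costs $2.68.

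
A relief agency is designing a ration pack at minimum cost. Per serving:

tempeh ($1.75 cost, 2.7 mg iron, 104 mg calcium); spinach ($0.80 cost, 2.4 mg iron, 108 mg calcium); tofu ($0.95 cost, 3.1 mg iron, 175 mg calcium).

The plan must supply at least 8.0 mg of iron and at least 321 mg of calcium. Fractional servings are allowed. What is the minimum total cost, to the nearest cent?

$2.45

tempeh only: max(8.0/2.7, 321/104) = 3.087 servings → $5.40.
spinach only: max(8.0/2.4, 321/108) = 3.333 servings → $2.67.
tofu only: max(8.0/3.1, 321/175) = 2.581 servings → $2.45.
tempeh + spinach with both tight: 2.229 servings and 0.8262 servings → $4.56.
tempeh + tofu with both tight: 2.698 servings and 0.2312 servings → $4.94.
spinach + tofu with both targets exact would need a negative amount; discard.
Cheapest feasible corner: $2.45.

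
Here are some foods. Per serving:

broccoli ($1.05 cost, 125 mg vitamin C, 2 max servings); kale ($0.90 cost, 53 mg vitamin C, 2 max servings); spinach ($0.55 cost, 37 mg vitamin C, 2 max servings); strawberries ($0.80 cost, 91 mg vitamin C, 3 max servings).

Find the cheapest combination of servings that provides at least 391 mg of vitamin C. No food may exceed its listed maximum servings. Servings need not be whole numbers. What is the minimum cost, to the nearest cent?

Cost per mg of vitamin C: broccoli $0.0084, strawberries $0.0088, spinach $0.0149, kale $0.0170.
Take 2 servings of broccoli: +250.0 mg vitamin C for $2.10 (total $2.10, still need 141.0 mg).
Take 1.549 servings of strawberries: +141.0 mg vitamin C for $1.24 (total $3.34, still need 0.0 mg).
Greedy by cheapest-per-mg is optimal for a single linear constraint, so the minimum cost is $3.34.

$3.34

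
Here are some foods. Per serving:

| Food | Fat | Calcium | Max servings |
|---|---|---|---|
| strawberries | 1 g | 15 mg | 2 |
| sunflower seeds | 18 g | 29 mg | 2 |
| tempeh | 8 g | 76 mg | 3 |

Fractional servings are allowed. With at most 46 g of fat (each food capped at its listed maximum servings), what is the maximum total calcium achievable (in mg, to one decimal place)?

290.2 mg

Calcium per g fat: strawberries 15, tempeh 9.5, sunflower seeds 1.611.
Take 2 servings of strawberries: uses 2 g fat, +30.0 mg calcium (running total 30.0 mg).
Take 3 servings of tempeh: uses 24 g fat, +228.0 mg calcium (running total 258.0 mg).
Take 1.111 servings of sunflower seeds: uses 20 g fat, +32.2 mg calcium (running total 290.2 mg).
Greedy by best ratio exhausts the fat allowance optimally: 290.2 mg.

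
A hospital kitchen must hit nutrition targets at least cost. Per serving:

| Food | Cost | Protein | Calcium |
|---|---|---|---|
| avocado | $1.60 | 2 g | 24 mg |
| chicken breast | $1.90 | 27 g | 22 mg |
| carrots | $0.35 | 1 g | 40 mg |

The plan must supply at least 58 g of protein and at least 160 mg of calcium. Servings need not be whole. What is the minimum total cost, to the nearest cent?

For a min-cost LP with two ≥-constraints, a basic feasible solution has at most two positive variables.
avocado only: max(58/2, 160/24) = 29 servings → $46.40.
chicken breast only: max(58/27, 160/22) = 7.273 servings → $13.82.
carrots only: max(58/1, 160/40) = 58 servings → $20.30.
avocado + chicken breast with both tight: 5.04 servings and 1.775 servings → $11.44.
avocado + carrots with both targets exact would need a negative amount; discard.
chicken breast + carrots with both tight: 2.042 servings and 2.877 servings → $4.89.
The minimum over all feasible corners is $4.89.

$4.89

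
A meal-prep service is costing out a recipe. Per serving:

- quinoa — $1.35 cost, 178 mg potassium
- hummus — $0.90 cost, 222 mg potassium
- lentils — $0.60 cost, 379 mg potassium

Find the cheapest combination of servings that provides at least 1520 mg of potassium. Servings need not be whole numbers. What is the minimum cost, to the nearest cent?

$2.41

Cost per mg of potassium: lentils $0.0016, hummus $0.0041, quinoa $0.0076.
With no serving limits, use only lentils: 1520 mg / 379 mg = 4.011 servings × $0.60 = $2.41.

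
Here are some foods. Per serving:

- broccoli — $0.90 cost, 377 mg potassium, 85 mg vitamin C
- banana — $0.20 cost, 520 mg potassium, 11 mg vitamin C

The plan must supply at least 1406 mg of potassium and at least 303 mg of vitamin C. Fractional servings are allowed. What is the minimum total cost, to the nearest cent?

$3.22

An LP optimum is at a vertex; with two nutrient constraints at most two foods are used. Check each candidate.
broccoli only: max(1406/377, 303/85) = 3.729 servings → $3.36.
banana only: max(1406/520, 303/11) = 27.55 servings → $5.51.
broccoli + banana with both tight: 3.548 servings and 0.1318 servings → $3.22.
So the least-cost plan costs $3.22.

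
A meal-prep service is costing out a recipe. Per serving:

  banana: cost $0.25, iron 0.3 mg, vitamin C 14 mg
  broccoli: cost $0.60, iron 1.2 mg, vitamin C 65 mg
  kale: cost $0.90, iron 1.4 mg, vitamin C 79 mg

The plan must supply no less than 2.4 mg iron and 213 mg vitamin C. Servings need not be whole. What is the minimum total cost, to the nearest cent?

For a min-cost LP with two ≥-constraints, a basic feasible solution has at most two positive variables.
banana only: max(2.4/0.3, 213/14) = 15.21 servings → $3.80.
broccoli only: max(2.4/1.2, 213/65) = 3.277 servings → $1.97.
kale only: max(2.4/1.4, 213/79) = 2.696 servings → $2.43.
banana + broccoli: intersection lies outside the first quadrant.
banana + kale: the both-tight solution has a negative serving — not a feasible corner.
broccoli + kale with both targets exact would need a negative amount; discard.
The minimum over all feasible corners is $1.97.

$1.97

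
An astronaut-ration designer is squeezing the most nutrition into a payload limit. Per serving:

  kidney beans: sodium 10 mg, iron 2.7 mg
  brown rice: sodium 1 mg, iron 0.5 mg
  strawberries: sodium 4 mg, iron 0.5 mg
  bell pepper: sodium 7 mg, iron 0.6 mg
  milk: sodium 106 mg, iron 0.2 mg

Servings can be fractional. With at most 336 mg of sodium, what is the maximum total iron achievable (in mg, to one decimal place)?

168.0 mg

Iron per mg sodium: brown rice 0.5, kidney beans 0.27, strawberries 0.125, bell pepper 0.08571, milk 0.001887.
With no serving limits, spend the whole sodium allowance on brown rice: 336 mg / 1 mg × 0.5 mg = 168.0 mg.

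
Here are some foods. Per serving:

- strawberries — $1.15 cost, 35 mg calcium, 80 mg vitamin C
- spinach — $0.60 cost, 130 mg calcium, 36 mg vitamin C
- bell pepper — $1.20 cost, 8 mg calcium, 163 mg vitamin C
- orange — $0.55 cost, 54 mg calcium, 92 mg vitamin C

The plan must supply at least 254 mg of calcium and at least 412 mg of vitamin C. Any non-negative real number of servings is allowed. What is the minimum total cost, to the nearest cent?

$2.51

The cheapest plan sits at a corner of the feasible region — with two constraints it uses at most two foods.
strawberries only: max(254/35, 412/80) = 7.257 servings → $8.35.
spinach only: max(254/130, 412/36) = 11.44 servings → $6.87.
bell pepper only: max(254/8, 412/163) = 31.75 servings → $38.10.
orange only: max(254/54, 412/92) = 4.704 servings → $2.59.
strawberries + spinach with both tight: 4.86 servings and 0.6455 servings → $5.98.
strawberries + bell pepper with both targets exact would need a negative amount; discard.
strawberries + orange: the both-tight solution has a negative serving — not a feasible corner.
spinach + bell pepper with both tight: 1.823 servings and 2.125 servings → $3.64.
spinach + orange with both tight: 0.1118 servings and 4.435 servings → $2.51.
bell pepper + orange: intersection lies outside the first quadrant.
The minimum over all feasible corners is $2.51.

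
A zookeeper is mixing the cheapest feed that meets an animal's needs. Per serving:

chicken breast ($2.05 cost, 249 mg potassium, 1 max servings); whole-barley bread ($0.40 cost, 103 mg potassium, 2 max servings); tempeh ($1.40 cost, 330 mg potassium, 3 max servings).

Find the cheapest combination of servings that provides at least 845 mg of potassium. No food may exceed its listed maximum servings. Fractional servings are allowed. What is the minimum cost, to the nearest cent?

$3.51

Cost per mg of potassium: whole-barley bread $0.0039, tempeh $0.0042, chicken breast $0.0082.
Take 2 servings of whole-barley bread: +206.0 mg potassium for $0.80 (total $0.80, still need 639.0 mg).
Take 1.936 servings of tempeh: +639.0 mg potassium for $2.71 (total $3.51, still need 0.0 mg).
Filling from the cheapest source first is optimal under one linear minimum: $3.51.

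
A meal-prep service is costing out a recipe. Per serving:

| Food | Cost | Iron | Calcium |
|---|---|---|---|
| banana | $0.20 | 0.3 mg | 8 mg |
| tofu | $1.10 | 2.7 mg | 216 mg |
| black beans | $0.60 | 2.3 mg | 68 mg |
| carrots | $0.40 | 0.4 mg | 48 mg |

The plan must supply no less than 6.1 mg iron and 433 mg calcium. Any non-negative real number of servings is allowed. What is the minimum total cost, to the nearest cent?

Compare the cost at each extreme point of the feasible region.
banana only: max(6.1/0.3, 433/8) = 54.12 servings → $10.82.
tofu only: max(6.1/2.7, 433/216) = 2.259 servings → $2.49.
black beans only: max(6.1/2.3, 433/68) = 6.368 servings → $3.82.
carrots only: max(6.1/0.4, 433/48) = 15.25 servings → $6.10.
banana + tofu with both tight: 3.438 servings and 1.877 servings → $2.75.
banana + black beans: the both-tight solution has a negative serving — not a feasible corner.
banana + carrots with both tight: 10.68 servings and 7.241 servings → $5.03.
tofu + black beans with both tight: 1.855 servings and 0.4741 servings → $2.33.
tofu + carrots: the both-tight solution has a negative serving — not a feasible corner.
black beans + carrots with both tight: 1.438 servings and 6.984 servings → $3.66.
So the least-cost plan costs $2.33.

$2.33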